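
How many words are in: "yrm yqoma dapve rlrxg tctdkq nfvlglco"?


Input string: 'yrm yqoma dapve rlrxg tctdkq nfvlglco'
Operation: split by spaces
Words found: 'yrm', 'yqoma', 'dapve', 'rlrxg', 'tctdkq', 'nfvlglco'
Word count: 6


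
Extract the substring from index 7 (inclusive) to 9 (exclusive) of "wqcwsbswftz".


Input string: 'wqcwsbswftz'
Operation: slice [7:9]
Extract characters: s[7]='w', s[8]='f'
Result: wf


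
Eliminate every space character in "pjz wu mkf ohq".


Input string: 'pjz wu mkf ohq'
Operation: remove all spaces
Words: 'pjz', 'wu', 'mkf', 'ohq'
Join without spaces: pjzwumkfohq


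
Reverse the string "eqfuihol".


Input string: 'eqfuihol'
Operation: reverse character order
Original order: 'e' -> 'q' -> 'f' -> 'u' -> 'i' -> 'h' -> 'o' -> 'l'
Reversed order: 'l' -> 'o' -> 'h' -> 'i' -> 'u' -> 'f' -> 'q' -> 'e'
Result: lohiufqe


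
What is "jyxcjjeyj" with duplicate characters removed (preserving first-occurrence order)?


Input: 'jyxcjjeyj'
Operation: keep first occurrence of each character
Scan: s[0]='j' new -> keep; s[1]='y' new -> keep; s[2]='x' new -> keep; s[3]='c' new -> keep; s[4]='j' seen -> skip; s[5]='j' seen -> skip; s[6]='e' new -> keep; s[7]='y' seen -> skip; s[8]='j' seen -> skip
Result: jyxce


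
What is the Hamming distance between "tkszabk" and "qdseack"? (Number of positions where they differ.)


String 1: 'tkszabk'
String 2: 'qdseack'
Compare each position: pos 0: 't'!='q', pos 1: 'k'!='d', pos 2: 's'=='s', pos 3: 'z'!='e', pos 4: 'a'=='a', pos 5: 'b'!='c', pos 6: 'k'=='k'
Differing positions: 4
Hamming distance: 4


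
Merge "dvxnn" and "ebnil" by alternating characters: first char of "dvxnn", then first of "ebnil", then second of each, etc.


String 1: 'dvxnn'
String 2: 'ebnil'
Operation: alternate characters
Pairs: 'd'+'e', 'v'+'b', 'x'+'n', 'n'+'i', 'n'+'l'
Result: devbxnninl


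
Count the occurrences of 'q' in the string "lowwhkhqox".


Input string: 'lowwhkhqox'
Target character: 'q'
Scan each position: s[7]='q'
Matches found at indices: 7
Total: 1


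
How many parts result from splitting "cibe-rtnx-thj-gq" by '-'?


Input string: 'cibe-rtnx-thj-gq'
Delimiter: '-'
Split result: 'cibe', 'rtnx', 'thj', 'gq'
Number of parts: 4


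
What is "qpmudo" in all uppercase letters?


Input string: 'qpmudo'
Operation: convert each letter to uppercase
Mapping: 'q'->'Q', 'p'->'P', 'm'->'M', 'u'->'U', 'd'->'D', 'o'->'O'
Result: QPMUDO


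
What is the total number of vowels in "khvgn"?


Input string: 'khvgn'
Operation: count vowels (a, e, i, o, u)
Scan: s[0]='k', s[1]='h', s[2]='v', s[3]='g', s[4]='n'
Vowels found: 0
Result: 0


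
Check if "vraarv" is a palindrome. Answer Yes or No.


Input string: 'vraarv'
Reversed: 'vraarv'
Compare pairs: s[0]='v' vs s[5]='v' (match), s[1]='r' vs s[4]='r' (match), s[2]='a' vs s[3]='a' (match)
Palindrome: Yes


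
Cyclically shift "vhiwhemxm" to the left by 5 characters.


Input: 'vhiwhemxm', shift = 5
Operation: split at index 5 and swap parts
Front part s[0:5] = 'vhiwh'
Back part s[5:] = 'emxm'
Rotated = back + front = 'emxm' + 'vhiwh'
Result: emxmvhiwh


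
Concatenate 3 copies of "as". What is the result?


Input string: 'as'
Operation: repeat 3 times
Concatenation: 'as' + 'as' + 'as'
Result: asasas


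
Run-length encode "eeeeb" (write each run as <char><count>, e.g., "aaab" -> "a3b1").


Input: 'eeeeb'
Operation: identify consecutive runs
Runs: 'eeee' -> e4, 'b' -> b1
Encoded: e4b1


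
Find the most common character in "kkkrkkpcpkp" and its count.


Input: 'kkkrkkpcpkp'
Operation: tally each character
Counts: 'c':1, 'k':6, 'p':3, 'r':1
Maximum: 'k' appears 6 times


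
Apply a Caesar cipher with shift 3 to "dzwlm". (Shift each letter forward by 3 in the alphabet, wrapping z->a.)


Input: 'dzwlm', shift = 3
Operation: for each letter, (position + 3) mod 26
Mapping: 'd'(3+3=6)->'g', 'z'(25+3=28, 28 mod 26=2)->'c', 'w'(22+3=25)->'z', 'l'(11+3=14)->'o', 'm'(12+3=15)->'p'
Result: gczop


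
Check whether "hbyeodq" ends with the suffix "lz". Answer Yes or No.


Input string: 'hbyeodq'
Suffix to check: 'lz'
Last 2 characters of input: 'dq'
Match: False
Result: No


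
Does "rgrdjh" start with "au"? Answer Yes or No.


Input string: 'rgrdjh'
Prefix to check: 'au'
First 2 characters of input: 'rg'
Match: False
Result: No


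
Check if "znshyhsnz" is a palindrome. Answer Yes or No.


Input string: 'znshyhsnz'
Reversed: 'znshyhsnz'
Compare pairs: s[0]='z' vs s[8]='z' (match), s[1]='n' vs s[7]='n' (match), s[2]='s' vs s[6]='s' (match), s[3]='h' vs s[5]='h' (match)
Palindrome: Yes


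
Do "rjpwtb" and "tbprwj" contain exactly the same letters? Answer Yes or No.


String 1: 'rjpwtb' -> sorted: 'bjprtw'
String 2: 'tbprwj' -> sorted: 'bjprtw'
Compare sorted forms: 'bjprtw' == 'bjprtw'
Anagram: Yes


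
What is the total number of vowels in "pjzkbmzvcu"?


Input string: 'pjzkbmzvcu'
Operation: count vowels (a, e, i, o, u)
Scan: s[0]='p', s[1]='j', s[2]='z', s[3]='k', s[4]='b', s[5]='m', s[6]='z', s[7]='v', s[8]='c', s[9]='u' (vowel)
Vowels found: 1
Result: 1


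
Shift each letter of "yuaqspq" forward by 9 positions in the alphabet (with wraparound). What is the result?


Input: 'yuaqspq', shift = 9
Operation: for each letter, (position + 9) mod 26
Mapping: 'y'(24+9=33, 33 mod 26=7)->'h', 'u'(20+9=29, 29 mod 26=3)->'d', 'a'(0+9=9)->'j', 'q'(16+9=25)->'z', 's'(18+9=27, 27 mod 26=1)->'b', 'p'(15+9=24)->'y', 'q'(16+9=25)->'z'
Result: hdjzbyz


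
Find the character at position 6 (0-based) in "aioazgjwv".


Input string: 'aioazgjwv'
Operation: get character at index 6
Index mapping: s[0]='a', s[1]='i', s[2]='o', s[3]='a', s[4]='z', s[5]='g', s[6]='j'
Result: 'j'


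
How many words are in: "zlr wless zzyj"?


Input string: 'zlr wless zzyj'
Operation: split by spaces
Words found: 'zlr', 'wless', 'zzyj'
Word count: 3


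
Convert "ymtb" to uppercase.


Input string: 'ymtb'
Operation: convert each letter to uppercase
Mapping: 'y'->'Y', 'm'->'M', 't'->'T', 'b'->'B'
Result: YMTB


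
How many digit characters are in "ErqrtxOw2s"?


Input string: 'ErqrtxOw2s'
Operation: count digit characters (0-9)
Scan: 'E', 'r', 'q', 'r', 't', 'x', 'O', 'w', '2'(digit), 's'
Digits found: 1
Result: 1


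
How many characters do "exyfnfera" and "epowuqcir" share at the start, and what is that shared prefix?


String 1: 'exyfnfera'
String 2: 'epowuqcir'
Compare position by position:
pos 0: 'e' vs 'e' match
pos 1: 'x' vs 'p' differ -> stop
Longest common prefix: "e" (length 1)


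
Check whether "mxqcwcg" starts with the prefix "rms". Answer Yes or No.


Input string: 'mxqcwcg'
Prefix to check: 'rms'
First 3 characters of input: 'mxq'
Match: False
Result: No


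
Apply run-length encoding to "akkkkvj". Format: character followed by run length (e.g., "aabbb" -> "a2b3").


Input: 'akkkkvj'
Operation: identify consecutive runs
Runs: 'a' -> a1, 'kkkk' -> k4, 'v' -> v1, 'j' -> j1
Encoded: a1k4v1j1


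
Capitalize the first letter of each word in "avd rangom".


Input string: 'avd rangom'
Operation: capitalize first letter of each word
Word transformations: 'avd'->'Avd', 'rangom'->'Rangom'
Result: Avd Rangom


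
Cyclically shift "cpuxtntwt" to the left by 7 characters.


Input: 'cpuxtntwt', shift = 7
Operation: split at index 7 and swap parts
Front part s[0:7] = 'cpuxtnt'
Back part s[7:] = 'wt'
Rotated = back + front = 'wt' + 'cpuxtnt'
Result: wtcpuxtnt


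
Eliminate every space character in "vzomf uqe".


Input string: 'vzomf uqe'
Operation: remove all spaces
Words: 'vzomf', 'uqe'
Join without spaces: vzomfuqe


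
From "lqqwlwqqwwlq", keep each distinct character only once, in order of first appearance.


Input: 'lqqwlwqqwwlq'
Operation: keep first occurrence of each character
Scan: s[0]='l' new -> keep; s[1]='q' new -> keep; s[2]='q' seen -> skip; s[3]='w' new -> keep; s[4]='l' seen -> skip; s[5]='w' seen -> skip; s[6]='q' seen -> skip; s[7]='q' seen -> skip; s[8]='w' seen -> skip; s[9]='w' seen -> skip; s[10]='l' seen -> skip; s[11]='q' seen -> skip
Result: lqw


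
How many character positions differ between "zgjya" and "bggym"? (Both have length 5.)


String 1: 'zgjya'
String 2: 'bggym'
Compare each position: pos 0: 'z'!='b', pos 1: 'g'=='g', pos 2: 'j'!='g', pos 3: 'y'=='y', pos 4: 'a'!='m'
Differing positions: 3
Hamming distance: 3


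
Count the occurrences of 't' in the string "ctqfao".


Input string: 'ctqfao'
Target character: 't'
Scan each position: s[1]='t'
Matches found at indices: 1
Total: 1


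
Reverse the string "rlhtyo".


Input string: 'rlhtyo'
Operation: reverse character order
Original order: 'r' -> 'l' -> 'h' -> 't' -> 'y' -> 'o'
Reversed order: 'o' -> 'y' -> 't' -> 'h' -> 'l' -> 'r'
Result: oythlr


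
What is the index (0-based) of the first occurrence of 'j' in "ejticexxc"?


Input string: 'ejticexxc'
Target: 'j'
Scanning left to right: s[0]='e', s[1]='j'
First match at index: 1


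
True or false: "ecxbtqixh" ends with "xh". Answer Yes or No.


Input string: 'ecxbtqixh'
Suffix to check: 'xh'
Last 2 characters of input: 'xh'
Match: True
Result: Yes


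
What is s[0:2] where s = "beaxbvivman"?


Input string: 'beaxbvivman'
Operation: slice [0:2]
Extract characters: s[0]='b', s[1]='e'
Result: be


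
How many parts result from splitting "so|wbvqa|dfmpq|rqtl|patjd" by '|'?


Input string: 'so|wbvqa|dfmpq|rqtl|patjd'
Delimiter: '|'
Split result: 'so', 'wbvqa', 'dfmpq', 'rqtl', 'patjd'
Number of parts: 5


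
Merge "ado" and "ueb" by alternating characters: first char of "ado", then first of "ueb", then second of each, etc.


String 1: 'ado'
String 2: 'ueb'
Operation: alternate characters
Pairs: 'a'+'u', 'd'+'e', 'o'+'b'
Result: audeob


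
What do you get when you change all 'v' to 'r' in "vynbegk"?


Input string: 'vynbegk'
Operation: replace 'v' with 'r'
Positions of 'v': 0
After replacement: rynbegk


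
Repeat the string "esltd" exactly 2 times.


Input string: 'esltd'
Operation: repeat 2 times
Concatenation: 'esltd' + 'esltd'
Result: esltdesltd


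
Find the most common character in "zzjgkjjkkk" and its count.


Input: 'zzjgkjjkkk'
Operation: tally each character
Counts: 'g':1, 'j':3, 'k':4, 'z':2
Maximum: 'k' appears 4 times


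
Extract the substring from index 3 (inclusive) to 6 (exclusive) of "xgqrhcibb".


Input string: 'xgqrhcibb'
Operation: slice [3:6]
Extract characters: s[3]='r', s[4]='h', s[5]='c'
Result: rhc


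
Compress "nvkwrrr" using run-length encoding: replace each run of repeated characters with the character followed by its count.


Input: 'nvkwrrr'
Operation: identify consecutive runs
Runs: 'n' -> n1, 'v' -> v1, 'k' -> k1, 'w' -> w1, 'rrr' -> r3
Encoded: n1v1k1w1r3


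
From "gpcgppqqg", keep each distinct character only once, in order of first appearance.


Input: 'gpcgppqqg'
Operation: keep first occurrence of each character
Scan: s[0]='g' new -> keep; s[1]='p' new -> keep; s[2]='c' new -> keep; s[3]='g' seen -> skip; s[4]='p' seen -> skip; s[5]='p' seen -> skip; s[6]='q' new -> keep; s[7]='q' seen -> skip; s[8]='g' seen -> skip
Result: gpcq


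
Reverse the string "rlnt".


Input string: 'rlnt'
Operation: reverse character order
Original order: 'r' -> 'l' -> 'n' -> 't'
Reversed order: 't' -> 'n' -> 'l' -> 'r'
Result: tnlr


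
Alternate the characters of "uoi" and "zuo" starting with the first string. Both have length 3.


String 1: 'uoi'
String 2: 'zuo'
Operation: alternate characters
Pairs: 'u'+'z', 'o'+'u', 'i'+'o'
Result: uzouio


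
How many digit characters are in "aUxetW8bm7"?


Input string: 'aUxetW8bm7'
Operation: count digit characters (0-9)
Scan: 'a', 'U', 'x', 'e', 't', 'W', '8'(digit), 'b', 'm', '7'(digit)
Digits found: 2
Result: 2


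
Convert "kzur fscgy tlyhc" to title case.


Input string: 'kzur fscgy tlyhc'
Operation: capitalize first letter of each word
Word transformations: 'kzur'->'Kzur', 'fscgy'->'Fscgy', 'tlyhc'->'Tlyhc'
Result: Kzur Fscgy Tlyhc


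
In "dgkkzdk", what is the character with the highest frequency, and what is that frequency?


Input: 'dgkkzdk'
Operation: tally each character
Counts: 'd':2, 'g':1, 'k':3, 'z':1
Maximum: 'k' appears 3 times


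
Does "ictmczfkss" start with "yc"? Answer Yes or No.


Input string: 'ictmczfkss'
Prefix to check: 'yc'
First 2 characters of input: 'ic'
Match: False
Result: No


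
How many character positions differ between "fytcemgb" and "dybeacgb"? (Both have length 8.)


String 1: 'fytcemgb'
String 2: 'dybeacgb'
Compare each position: pos 0: 'f'!='d', pos 1: 'y'=='y', pos 2: 't'!='b', pos 3: 'c'!='e', pos 4: 'e'!='a', pos 5: 'm'!='c', pos 6: 'g'=='g', pos 7: 'b'=='b'
Differing positions: 5
Hamming distance: 5


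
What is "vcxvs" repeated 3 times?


Input string: 'vcxvs'
Operation: repeat 3 times
Concatenation: 'vcxvs' + 'vcxvs' + 'vcxvs'
Result: vcxvsvcxvsvcxvs


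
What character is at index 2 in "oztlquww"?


Input string: 'oztlquww'
Operation: get character at index 2
Index mapping: s[0]='o', s[1]='z', s[2]='t'
Result: 't'


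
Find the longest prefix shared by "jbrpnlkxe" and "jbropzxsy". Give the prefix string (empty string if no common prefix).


String 1: 'jbrpnlkxe'
String 2: 'jbropzxsy'
Compare position by position:
pos 0: 'j' vs 'j' match
pos 1: 'b' vs 'b' match
pos 2: 'r' vs 'r' match
pos 3: 'p' vs 'o' differ -> stop
Longest common prefix: "jbr" (length 3)


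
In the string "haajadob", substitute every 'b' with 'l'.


Input string: 'haajadob'
Operation: replace 'b' with 'l'
Positions of 'b': 7
After replacement: haajadol


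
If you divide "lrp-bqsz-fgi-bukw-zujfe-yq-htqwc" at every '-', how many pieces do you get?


Input string: 'lrp-bqsz-fgi-bukw-zujfe-yq-htqwc'
Delimiter: '-'
Split result: 'lrp', 'bqsz', 'fgi', 'bukw', 'zujfe', 'yq', 'htqwc'
Number of parts: 7


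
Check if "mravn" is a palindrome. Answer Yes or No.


Input string: 'mravn'
Reversed: 'nvarm'
Compare pairs: s[0]='m' vs s[4]='n' (mismatch), s[1]='r' vs s[3]='v' (mismatch)
Palindrome: No


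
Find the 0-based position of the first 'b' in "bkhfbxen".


Input string: 'bkhfbxen'
Target: 'b'
Scanning left to right: s[0]='b'
First match at index: 0


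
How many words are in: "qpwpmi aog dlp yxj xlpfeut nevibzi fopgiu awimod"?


Input string: 'qpwpmi aog dlp yxj xlpfeut nevibzi fopgiu awimod'
Operation: split by spaces
Words found: 'qpwpmi', 'aog', 'dlp', 'yxj', 'xlpfeut', 'nevibzi', 'fopgiu', 'awimod'
Word count: 8


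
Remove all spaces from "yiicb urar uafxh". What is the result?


Input string: 'yiicb urar uafxh'
Operation: remove all spaces
Words: 'yiicb', 'urar', 'uafxh'
Join without spaces: yiicburaruafxh


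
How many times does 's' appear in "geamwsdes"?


Input string: 'geamwsdes'
Target character: 's'
Scan each position: s[5]='s', s[8]='s'
Matches found at indices: 5, 8
Total: 2


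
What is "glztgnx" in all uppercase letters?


Input string: 'glztgnx'
Operation: convert each letter to uppercase
Mapping: 'g'->'G', 'l'->'L', 'z'->'Z', 't'->'T', 'g'->'G', 'n'->'N', 'x'->'X'
Result: GLZTGNX


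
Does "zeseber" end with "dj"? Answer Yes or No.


Input string: 'zeseber'
Suffix to check: 'dj'
Last 2 characters of input: 'er'
Match: False
Result: No


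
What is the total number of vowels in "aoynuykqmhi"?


Input string: 'aoynuykqmhi'
Operation: count vowels (a, e, i, o, u)
Scan: s[0]='a' (vowel), s[1]='o' (vowel), s[2]='y', s[3]='n', s[4]='u' (vowel), s[5]='y', s[6]='k', s[7]='q', s[8]='m', s[9]='h', s[10]='i' (vowel)
Vowels found: 4
Result: 4


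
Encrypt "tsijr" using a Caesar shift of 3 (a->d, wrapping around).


Input: 'tsijr', shift = 3
Operation: for each letter, (position + 3) mod 26
Mapping: 't'(19+3=22)->'w', 's'(18+3=21)->'v', 'i'(8+3=11)->'l', 'j'(9+3=12)->'m', 'r'(17+3=20)->'u'
Result: wvlmu


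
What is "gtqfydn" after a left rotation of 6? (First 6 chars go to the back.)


Input: 'gtqfydn', shift = 6
Operation: split at index 6 and swap parts
Front part s[0:6] = 'gtqfyd'
Back part s[6:] = 'n'
Rotated = back + front = 'n' + 'gtqfyd'
Result: ngtqfyd


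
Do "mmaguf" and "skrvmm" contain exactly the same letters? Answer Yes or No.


String 1: 'mmaguf' -> sorted: 'afgmmu'
String 2: 'skrvmm' -> sorted: 'kmmrsv'
Compare sorted forms: 'afgmmu' != 'kmmrsv'
Anagram: No


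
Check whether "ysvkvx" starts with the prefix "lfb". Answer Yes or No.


Input string: 'ysvkvx'
Prefix to check: 'lfb'
First 3 characters of input: 'ysv'
Match: False
Result: No


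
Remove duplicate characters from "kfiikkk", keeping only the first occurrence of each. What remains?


Input: 'kfiikkk'
Operation: keep first occurrence of each character
Scan: s[0]='k' new -> keep; s[1]='f' new -> keep; s[2]='i' new -> keep; s[3]='i' seen -> skip; s[4]='k' seen -> skip; s[5]='k' seen -> skip; s[6]='k' seen -> skip
Result: kfi


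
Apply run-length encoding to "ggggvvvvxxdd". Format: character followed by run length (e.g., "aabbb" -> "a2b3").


Input: 'ggggvvvvxxdd'
Operation: identify consecutive runs
Runs: 'gggg' -> g4, 'vvvv' -> v4, 'xx' -> x2, 'dd' -> d2
Encoded: g4v4x2d2


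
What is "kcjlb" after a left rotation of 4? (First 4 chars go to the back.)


Input: 'kcjlb', shift = 4
Operation: split at index 4 and swap parts
Front part s[0:4] = 'kcjl'
Back part s[4:] = 'b'
Rotated = back + front = 'b' + 'kcjl'
Result: bkcjl


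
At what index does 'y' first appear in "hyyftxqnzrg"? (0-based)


Input string: 'hyyftxqnzrg'
Target: 'y'
Scanning left to right: s[0]='h', s[1]='y'
First match at index: 1


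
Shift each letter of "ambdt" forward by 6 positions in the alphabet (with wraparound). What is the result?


Input: 'ambdt', shift = 6
Operation: for each letter, (position + 6) mod 26
Mapping: 'a'(0+6=6)->'g', 'm'(12+6=18)->'s', 'b'(1+6=7)->'h', 'd'(3+6=9)->'j', 't'(19+6=25)->'z'
Result: gshjz


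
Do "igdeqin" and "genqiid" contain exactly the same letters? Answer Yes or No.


String 1: 'igdeqin' -> sorted: 'degiinq'
String 2: 'genqiid' -> sorted: 'degiinq'
Compare sorted forms: 'degiinq' == 'degiinq'
Anagram: Yes


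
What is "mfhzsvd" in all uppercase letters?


Input string: 'mfhzsvd'
Operation: convert each letter to uppercase
Mapping: 'm'->'M', 'f'->'F', 'h'->'H', 'z'->'Z', 's'->'S', 'v'->'V', 'd'->'D'
Result: MFHZSVD


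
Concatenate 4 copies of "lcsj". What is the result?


Input string: 'lcsj'
Operation: repeat 4 times
Concatenation: 'lcsj' + 'lcsj' + 'lcsj' + 'lcsj'
Result: lcsjlcsjlcsjlcsj


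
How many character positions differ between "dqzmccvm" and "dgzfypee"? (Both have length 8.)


String 1: 'dqzmccvm'
String 2: 'dgzfypee'
Compare each position: pos 0: 'd'=='d', pos 1: 'q'!='g', pos 2: 'z'=='z', pos 3: 'm'!='f', pos 4: 'c'!='y', pos 5: 'c'!='p', pos 6: 'v'!='e', pos 7: 'm'!='e'
Differing positions: 6
Hamming distance: 6


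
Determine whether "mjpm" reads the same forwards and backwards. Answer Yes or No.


Input string: 'mjpm'
Reversed: 'mpjm'
Compare pairs: s[0]='m' vs s[3]='m' (match), s[1]='j' vs s[2]='p' (mismatch)
Palindrome: No


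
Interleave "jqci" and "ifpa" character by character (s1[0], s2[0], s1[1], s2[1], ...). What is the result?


String 1: 'jqci'
String 2: 'ifpa'
Operation: alternate characters
Pairs: 'j'+'i', 'q'+'f', 'c'+'p', 'i'+'a'
Result: jiqfcpia


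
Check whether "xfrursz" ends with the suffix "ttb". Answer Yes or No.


Input string: 'xfrursz'
Suffix to check: 'ttb'
Last 3 characters of input: 'rsz'
Match: False
Result: No


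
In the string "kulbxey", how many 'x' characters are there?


Input string: 'kulbxey'
Target character: 'x'
Scan each position: s[4]='x'
Matches found at indices: 4
Total: 1


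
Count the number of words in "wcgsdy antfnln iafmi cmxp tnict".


Input string: 'wcgsdy antfnln iafmi cmxp tnict'
Operation: split by spaces
Words found: 'wcgsdy', 'antfnln', 'iafmi', 'cmxp', 'tnict'
Word count: 5


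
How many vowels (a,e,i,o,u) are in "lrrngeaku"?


Input string: 'lrrngeaku'
Operation: count vowels (a, e, i, o, u)
Scan: s[0]='l', s[1]='r', s[2]='r', s[3]='n', s[4]='g', s[5]='e' (vowel), s[6]='a' (vowel), s[7]='k', s[8]='u' (vowel)
Vowels found: 3
Result: 3


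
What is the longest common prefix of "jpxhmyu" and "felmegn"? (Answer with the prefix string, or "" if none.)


String 1: 'jpxhmyu'
String 2: 'felmegn'
Compare position by position:
pos 0: 'j' vs 'f' differ -> stop
Longest common prefix: "" (length 0)


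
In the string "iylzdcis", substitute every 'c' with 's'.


Input string: 'iylzdcis'
Operation: replace 'c' with 's'
Positions of 'c': 5
After replacement: iylzdsis


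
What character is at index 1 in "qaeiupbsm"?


Input string: 'qaeiupbsm'
Operation: get character at index 1
Index mapping: s[0]='q', s[1]='a'
Result: 'a'


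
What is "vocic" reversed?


Input string: 'vocic'
Operation: reverse character order
Original order: 'v' -> 'o' -> 'c' -> 'i' -> 'c'
Reversed order: 'c' -> 'i' -> 'c' -> 'o' -> 'v'
Result: cicov


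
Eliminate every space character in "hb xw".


Input string: 'hb xw'
Operation: remove all spaces
Words: 'hb', 'xw'
Join without spaces: hbxw


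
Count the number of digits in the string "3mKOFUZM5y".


Input string: '3mKOFUZM5y'
Operation: count digit characters (0-9)
Scan: '3'(digit), 'm', 'K', 'O', 'F', 'U', 'Z', 'M', '5'(digit), 'y'
Digits found: 2
Result: 2


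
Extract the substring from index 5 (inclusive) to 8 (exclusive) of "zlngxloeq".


Input string: 'zlngxloeq'
Operation: slice [5:8]
Extract characters: s[5]='l', s[6]='o', s[7]='e'
Result: loe


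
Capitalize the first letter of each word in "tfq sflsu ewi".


Input string: 'tfq sflsu ewi'
Operation: capitalize first letter of each word
Word transformations: 'tfq'->'Tfq', 'sflsu'->'Sflsu', 'ewi'->'Ewi'
Result: Tfq Sflsu Ewi


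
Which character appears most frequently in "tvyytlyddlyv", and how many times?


Input: 'tvyytlyddlyv'
Operation: tally each character
Counts: 'd':2, 'l':2, 't':2, 'v':2, 'y':4
Maximum: 'y' appears 4 times


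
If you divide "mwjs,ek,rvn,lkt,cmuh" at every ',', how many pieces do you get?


Input string: 'mwjs,ek,rvn,lkt,cmuh'
Delimiter: ','
Split result: 'mwjs', 'ek', 'rvn', 'lkt', 'cmuh'
Number of parts: 5


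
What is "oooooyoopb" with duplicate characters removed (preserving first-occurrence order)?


Input: 'oooooyoopb'
Operation: keep first occurrence of each character
Scan: s[0]='o' new -> keep; s[1]='o' seen -> skip; s[2]='o' seen -> skip; s[3]='o' seen -> skip; s[4]='o' seen -> skip; s[5]='y' new -> keep; s[6]='o' seen -> skip; s[7]='o' seen -> skip; s[8]='p' new -> keep; s[9]='b' new -> keep
Result: oypb


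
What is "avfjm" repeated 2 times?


Input string: 'avfjm'
Operation: repeat 2 times
Concatenation: 'avfjm' + 'avfjm'
Result: avfjmavfjm


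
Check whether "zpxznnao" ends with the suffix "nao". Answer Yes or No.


Input string: 'zpxznnao'
Suffix to check: 'nao'
Last 3 characters of input: 'nao'
Match: True
Result: Yes


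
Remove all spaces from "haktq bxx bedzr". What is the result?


Input string: 'haktq bxx bedzr'
Operation: remove all spaces
Words: 'haktq', 'bxx', 'bedzr'
Join without spaces: haktqbxxbedzr


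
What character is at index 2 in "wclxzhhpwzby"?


Input string: 'wclxzhhpwzby'
Operation: get character at index 2
Index mapping: s[0]='w', s[1]='c', s[2]='l'
Result: 'l'


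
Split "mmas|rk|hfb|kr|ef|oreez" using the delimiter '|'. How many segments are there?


Input string: 'mmas|rk|hfb|kr|ef|oreez'
Delimiter: '|'
Split result: 'mmas', 'rk', 'hfb', 'kr', 'ef', 'oreez'
Number of parts: 6


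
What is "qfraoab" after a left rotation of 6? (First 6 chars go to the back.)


Input: 'qfraoab', shift = 6
Operation: split at index 6 and swap parts
Front part s[0:6] = 'qfraoa'
Back part s[6:] = 'b'
Rotated = back + front = 'b' + 'qfraoa'
Result: bqfraoa


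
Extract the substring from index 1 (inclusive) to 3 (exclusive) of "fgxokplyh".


Input string: 'fgxokplyh'
Operation: slice [1:3]
Extract characters: s[1]='g', s[2]='x'
Result: gx


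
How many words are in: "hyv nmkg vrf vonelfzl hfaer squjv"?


Input string: 'hyv nmkg vrf vonelfzl hfaer squjv'
Operation: split by spaces
Words found: 'hyv', 'nmkg', 'vrf', 'vonelfzl', 'hfaer', 'squjv'
Word count: 6


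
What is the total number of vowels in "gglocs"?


Input string: 'gglocs'
Operation: count vowels (a, e, i, o, u)
Scan: s[0]='g', s[1]='g', s[2]='l', s[3]='o' (vowel), s[4]='c', s[5]='s'
Vowels found: 1
Result: 1


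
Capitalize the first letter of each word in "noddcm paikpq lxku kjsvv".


Input string: 'noddcm paikpq lxku kjsvv'
Operation: capitalize first letter of each word
Word transformations: 'noddcm'->'Noddcm', 'paikpq'->'Paikpq', 'lxku'->'Lxku', 'kjsvv'->'Kjsvv'
Result: Noddcm Paikpq Lxku Kjsvv


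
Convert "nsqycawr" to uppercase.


Input string: 'nsqycawr'
Operation: convert each letter to uppercase
Mapping: 'n'->'N', 's'->'S', 'q'->'Q', 'y'->'Y', 'c'->'C', 'a'->'A', 'w'->'W', 'r'->'R'
Result: NSQYCAWR


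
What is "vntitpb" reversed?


Input string: 'vntitpb'
Operation: reverse character order
Original order: 'v' -> 'n' -> 't' -> 'i' -> 't' -> 'p' -> 'b'
Reversed order: 'b' -> 'p' -> 't' -> 'i' -> 't' -> 'n' -> 'v'
Result: bptitnv


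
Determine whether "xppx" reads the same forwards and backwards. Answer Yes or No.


Input string: 'xppx'
Reversed: 'xppx'
Compare pairs: s[0]='x' vs s[3]='x' (match), s[1]='p' vs s[2]='p' (match)
Palindrome: Yes


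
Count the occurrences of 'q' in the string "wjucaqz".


Input string: 'wjucaqz'
Target character: 'q'
Scan each position: s[5]='q'
Matches found at indices: 5
Total: 1


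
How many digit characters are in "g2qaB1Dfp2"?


Input string: 'g2qaB1Dfp2'
Operation: count digit characters (0-9)
Scan: 'g', '2'(digit), 'q', 'a', 'B', '1'(digit), 'D', 'f', 'p', '2'(digit)
Digits found: 3
Result: 3


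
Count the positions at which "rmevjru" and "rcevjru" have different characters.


String 1: 'rmevjru'
String 2: 'rcevjru'
Compare each position: pos 0: 'r'=='r', pos 1: 'm'!='c', pos 2: 'e'=='e', pos 3: 'v'=='v', pos 4: 'j'=='j', pos 5: 'r'=='r', pos 6: 'u'=='u'
Differing positions: 1
Hamming distance: 1


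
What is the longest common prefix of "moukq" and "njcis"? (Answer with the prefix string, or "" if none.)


String 1: 'moukq'
String 2: 'njcis'
Compare position by position:
pos 0: 'm' vs 'n' differ -> stop
Longest common prefix: "" (length 0)


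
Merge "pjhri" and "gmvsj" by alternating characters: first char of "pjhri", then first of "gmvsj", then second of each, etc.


String 1: 'pjhri'
String 2: 'gmvsj'
Operation: alternate characters
Pairs: 'p'+'g', 'j'+'m', 'h'+'v', 'r'+'s', 'i'+'j'
Result: pgjmhvrsij


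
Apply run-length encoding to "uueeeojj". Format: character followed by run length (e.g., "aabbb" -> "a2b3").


Input: 'uueeeojj'
Operation: identify consecutive runs
Runs: 'uu' -> u2, 'eee' -> e3, 'o' -> o1, 'jj' -> j2
Encoded: u2e3o1j2


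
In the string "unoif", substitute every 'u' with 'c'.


Input string: 'unoif'
Operation: replace 'u' with 'c'
Positions of 'u': 0
After replacement: cnoif


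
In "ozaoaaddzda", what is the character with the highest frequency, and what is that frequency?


Input: 'ozaoaaddzda'
Operation: tally each character
Counts: 'a':4, 'd':3, 'o':2, 'z':2
Maximum: 'a' appears 4 times


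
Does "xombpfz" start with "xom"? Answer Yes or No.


Input string: 'xombpfz'
Prefix to check: 'xom'
First 3 characters of input: 'xom'
Match: True
Result: Yes


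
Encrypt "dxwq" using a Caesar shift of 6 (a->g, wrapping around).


Input: 'dxwq', shift = 6
Operation: for each letter, (position + 6) mod 26
Mapping: 'd'(3+6=9)->'j', 'x'(23+6=29, 29 mod 26=3)->'d', 'w'(22+6=28, 28 mod 26=2)->'c', 'q'(16+6=22)->'w'
Result: jdcw


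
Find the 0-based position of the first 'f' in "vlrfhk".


Input string: 'vlrfhk'
Target: 'f'
Scanning left to right: s[0]='v', s[1]='l', s[2]='r', s[3]='f'
First match at index: 3


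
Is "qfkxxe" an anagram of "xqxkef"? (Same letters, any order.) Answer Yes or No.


String 1: 'xqxkef' -> sorted: 'efkqxx'
String 2: 'qfkxxe' -> sorted: 'efkqxx'
Compare sorted forms: 'efkqxx' == 'efkqxx'
Anagram: Yes


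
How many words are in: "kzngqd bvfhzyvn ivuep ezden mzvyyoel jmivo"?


Input string: 'kzngqd bvfhzyvn ivuep ezden mzvyyoel jmivo'
Operation: split by spaces
Words found: 'kzngqd', 'bvfhzyvn', 'ivuep', 'ezden', 'mzvyyoel', 'jmivo'
Word count: 6


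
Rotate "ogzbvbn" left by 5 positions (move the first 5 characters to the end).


Input: 'ogzbvbn', shift = 5
Operation: split at index 5 and swap parts
Front part s[0:5] = 'ogzbv'
Back part s[5:] = 'bn'
Rotated = back + front = 'bn' + 'ogzbv'
Result: bnogzbv


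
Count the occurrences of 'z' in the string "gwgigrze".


Input string: 'gwgigrze'
Target character: 'z'
Scan each position: s[6]='z'
Matches found at indices: 6
Total: 1


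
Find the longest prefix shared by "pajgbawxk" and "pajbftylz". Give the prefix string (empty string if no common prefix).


String 1: 'pajgbawxk'
String 2: 'pajbftylz'
Compare position by position:
pos 0: 'p' vs 'p' match
pos 1: 'a' vs 'a' match
pos 2: 'j' vs 'j' match
pos 3: 'g' vs 'b' differ -> stop
Longest common prefix: "paj" (length 3)


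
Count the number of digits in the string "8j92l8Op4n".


Input string: '8j92l8Op4n'
Operation: count digit characters (0-9)
Scan: '8'(digit), 'j', '9'(digit), '2'(digit), 'l', '8'(digit), 'O', 'p', '4'(digit), 'n'
Digits found: 5
Result: 5


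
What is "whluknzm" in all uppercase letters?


Input string: 'whluknzm'
Operation: convert each letter to uppercase
Mapping: 'w'->'W', 'h'->'H', 'l'->'L', 'u'->'U', 'k'->'K', 'n'->'N', 'z'->'Z', 'm'->'M'
Result: WHLUKNZM


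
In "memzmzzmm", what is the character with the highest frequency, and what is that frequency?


Input: 'memzmzzmm'
Operation: tally each character
Counts: 'e':1, 'm':5, 'z':3
Maximum: 'm' appears 5 times


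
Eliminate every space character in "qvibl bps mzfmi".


Input string: 'qvibl bps mzfmi'
Operation: remove all spaces
Words: 'qvibl', 'bps', 'mzfmi'
Join without spaces: qviblbpsmzfmi


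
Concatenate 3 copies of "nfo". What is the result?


Input string: 'nfo'
Operation: repeat 3 times
Concatenation: 'nfo' + 'nfo' + 'nfo'
Result: nfonfonfo


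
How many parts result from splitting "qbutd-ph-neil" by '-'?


Input string: 'qbutd-ph-neil'
Delimiter: '-'
Split result: 'qbutd', 'ph', 'neil'
Number of parts: 3


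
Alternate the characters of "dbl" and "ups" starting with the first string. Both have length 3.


String 1: 'dbl'
String 2: 'ups'
Operation: alternate characters
Pairs: 'd'+'u', 'b'+'p', 'l'+'s'
Result: dubpls


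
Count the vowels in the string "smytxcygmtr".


Input string: 'smytxcygmtr'
Operation: count vowels (a, e, i, o, u)
Scan: s[0]='s', s[1]='m', s[2]='y', s[3]='t', s[4]='x', s[5]='c', s[6]='y', s[7]='g', s[8]='m', s[9]='t', s[10]='r'
Vowels found: 0
Result: 0


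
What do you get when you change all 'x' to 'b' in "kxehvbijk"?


Input string: 'kxehvbijk'
Operation: replace 'x' with 'b'
Positions of 'x': 1
After replacement: kbehvbijk


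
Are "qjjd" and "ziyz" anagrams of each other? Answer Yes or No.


String 1: 'qjjd' -> sorted: 'djjq'
String 2: 'ziyz' -> sorted: 'iyzz'
Compare sorted forms: 'djjq' != 'iyzz'
Anagram: No


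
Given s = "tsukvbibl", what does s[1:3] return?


Input string: 'tsukvbibl'
Operation: slice [1:3]
Extract characters: s[1]='s', s[2]='u'
Result: su


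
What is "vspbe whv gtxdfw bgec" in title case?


Input string: 'vspbe whv gtxdfw bgec'
Operation: capitalize first letter of each word
Word transformations: 'vspbe'->'Vspbe', 'whv'->'Whv', 'gtxdfw'->'Gtxdfw', 'bgec'->'Bgec'
Result: Vspbe Whv Gtxdfw Bgec


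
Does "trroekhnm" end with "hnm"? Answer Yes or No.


Input string: 'trroekhnm'
Suffix to check: 'hnm'
Last 3 characters of input: 'hnm'
Match: True
Result: Yes


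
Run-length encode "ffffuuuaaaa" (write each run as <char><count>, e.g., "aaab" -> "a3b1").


Input: 'ffffuuuaaaa'
Operation: identify consecutive runs
Runs: 'ffff' -> f4, 'uuu' -> u3, 'aaaa' -> a4
Encoded: f4u3a4


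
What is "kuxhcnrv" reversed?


Input string: 'kuxhcnrv'
Operation: reverse character order
Original order: 'k' -> 'u' -> 'x' -> 'h' -> 'c' -> 'n' -> 'r' -> 'v'
Reversed order: 'v' -> 'r' -> 'n' -> 'c' -> 'h' -> 'x' -> 'u' -> 'k'
Result: vrnchxuk


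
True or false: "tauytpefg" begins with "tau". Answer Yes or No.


Input string: 'tauytpefg'
Prefix to check: 'tau'
First 3 characters of input: 'tau'
Match: True
Result: Yes


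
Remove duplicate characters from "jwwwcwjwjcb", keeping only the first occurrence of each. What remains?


Input: 'jwwwcwjwjcb'
Operation: keep first occurrence of each character
Scan: s[0]='j' new -> keep; s[1]='w' new -> keep; s[2]='w' seen -> skip; s[3]='w' seen -> skip; s[4]='c' new -> keep; s[5]='w' seen -> skip; s[6]='j' seen -> skip; s[7]='w' seen -> skip; s[8]='j' seen -> skip; s[9]='c' seen -> skip; s[10]='b' new -> keep
Result: jwcb


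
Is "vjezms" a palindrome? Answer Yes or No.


Input string: 'vjezms'
Reversed: 'smzejv'
Compare pairs: s[0]='v' vs s[5]='s' (mismatch), s[1]='j' vs s[4]='m' (mismatch), s[2]='e' vs s[3]='z' (mismatch)
Palindrome: No


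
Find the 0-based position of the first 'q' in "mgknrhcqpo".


Input string: 'mgknrhcqpo'
Target: 'q'
Scanning left to right: s[0]='m', s[1]='g', s[2]='k', s[3]='n', s[4]='r', s[5]='h', s[6]='c', s[7]='q'
First match at index: 7


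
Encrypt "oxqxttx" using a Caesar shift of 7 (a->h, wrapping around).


Input: 'oxqxttx', shift = 7
Operation: for each letter, (position + 7) mod 26
Mapping: 'o'(14+7=21)->'v', 'x'(23+7=30, 30 mod 26=4)->'e', 'q'(16+7=23)->'x', 'x'(23+7=30, 30 mod 26=4)->'e', 't'(19+7=26, 26 mod 26=0)->'a', 't'(19+7=26, 26 mod 26=0)->'a', 'x'(23+7=30, 30 mod 26=4)->'e'
Result: vexeaae


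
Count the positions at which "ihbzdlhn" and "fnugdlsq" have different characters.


String 1: 'ihbzdlhn'
String 2: 'fnugdlsq'
Compare each position: pos 0: 'i'!='f', pos 1: 'h'!='n', pos 2: 'b'!='u', pos 3: 'z'!='g', pos 4: 'd'=='d', pos 5: 'l'=='l', pos 6: 'h'!='s', pos 7: 'n'!='q'
Differing positions: 6
Hamming distance: 6


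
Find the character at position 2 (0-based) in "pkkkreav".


Input string: 'pkkkreav'
Operation: get character at index 2
Index mapping: s[0]='p', s[1]='k', s[2]='k'
Result: 'k'


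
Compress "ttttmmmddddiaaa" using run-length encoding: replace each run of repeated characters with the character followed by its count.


Input: 'ttttmmmddddiaaa'
Operation: identify consecutive runs
Runs: 'tttt' -> t4, 'mmm' -> m3, 'dddd' -> d4, 'i' -> i1, 'aaa' -> a3
Encoded: t4m3d4i1a3


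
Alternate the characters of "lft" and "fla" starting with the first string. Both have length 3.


String 1: 'lft'
String 2: 'fla'
Operation: alternate characters
Pairs: 'l'+'f', 'f'+'l', 't'+'a'
Result: lfflta


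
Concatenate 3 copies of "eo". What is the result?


Input string: 'eo'
Operation: repeat 3 times
Concatenation: 'eo' + 'eo' + 'eo'
Result: eoeoeo


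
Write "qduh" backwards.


Input string: 'qduh'
Operation: reverse character order
Original order: 'q' -> 'd' -> 'u' -> 'h'
Reversed order: 'h' -> 'u' -> 'd' -> 'q'
Result: hudq


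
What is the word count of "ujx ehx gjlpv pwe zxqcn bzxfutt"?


Input string: 'ujx ehx gjlpv pwe zxqcn bzxfutt'
Operation: split by spaces
Words found: 'ujx', 'ehx', 'gjlpv', 'pwe', 'zxqcn', 'bzxfutt'
Word count: 6


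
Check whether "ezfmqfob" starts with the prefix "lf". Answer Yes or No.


Input string: 'ezfmqfob'
Prefix to check: 'lf'
First 2 characters of input: 'ez'
Match: False
Result: No


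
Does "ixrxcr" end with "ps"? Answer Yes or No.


Input string: 'ixrxcr'
Suffix to check: 'ps'
Last 2 characters of input: 'cr'
Match: False
Result: No


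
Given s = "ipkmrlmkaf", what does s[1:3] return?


Input string: 'ipkmrlmkaf'
Operation: slice [1:3]
Extract characters: s[1]='p', s[2]='k'
Result: pk


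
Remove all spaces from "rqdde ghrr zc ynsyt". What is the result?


Input string: 'rqdde ghrr zc ynsyt'
Operation: remove all spaces
Words: 'rqdde', 'ghrr', 'zc', 'ynsyt'
Join without spaces: rqddeghrrzcynsyt


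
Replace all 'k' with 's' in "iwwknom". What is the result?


Input string: 'iwwknom'
Operation: replace 'k' with 's'
Positions of 'k': 3
After replacement: iwwsnom


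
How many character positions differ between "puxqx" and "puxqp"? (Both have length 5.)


String 1: 'puxqx'
String 2: 'puxqp'
Compare each position: pos 0: 'p'=='p', pos 1: 'u'=='u', pos 2: 'x'=='x', pos 3: 'q'=='q', pos 4: 'x'!='p'
Differing positions: 1
Hamming distance: 1


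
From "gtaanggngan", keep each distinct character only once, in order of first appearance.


Input: 'gtaanggngan'
Operation: keep first occurrence of each character
Scan: s[0]='g' new -> keep; s[1]='t' new -> keep; s[2]='a' new -> keep; s[3]='a' seen -> skip; s[4]='n' new -> keep; s[5]='g' seen -> skip; s[6]='g' seen -> skip; s[7]='n' seen -> skip; s[8]='g' seen -> skip; s[9]='a' seen -> skip; s[10]='n' seen -> skip
Result: gtan


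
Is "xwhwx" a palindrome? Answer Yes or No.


Input string: 'xwhwx'
Reversed: 'xwhwx'
Compare pairs: s[0]='x' vs s[4]='x' (match), s[1]='w' vs s[3]='w' (match)
Palindrome: Yes


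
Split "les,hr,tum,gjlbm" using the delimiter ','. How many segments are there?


Input string: 'les,hr,tum,gjlbm'
Delimiter: ','
Split result: 'les', 'hr', 'tum', 'gjlbm'
Number of parts: 4


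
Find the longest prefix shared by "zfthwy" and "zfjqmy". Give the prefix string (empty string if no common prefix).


String 1: 'zfthwy'
String 2: 'zfjqmy'
Compare position by position:
pos 0: 'z' vs 'z' match
pos 1: 'f' vs 'f' match
pos 2: 't' vs 'j' differ -> stop
Longest common prefix: "zf" (length 2)


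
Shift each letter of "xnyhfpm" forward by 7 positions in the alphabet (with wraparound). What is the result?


Input: 'xnyhfpm', shift = 7
Operation: for each letter, (position + 7) mod 26
Mapping: 'x'(23+7=30, 30 mod 26=4)->'e', 'n'(13+7=20)->'u', 'y'(24+7=31, 31 mod 26=5)->'f', 'h'(7+7=14)->'o', 'f'(5+7=12)->'m', 'p'(15+7=22)->'w', 'm'(12+7=19)->'t'
Result: eufomwt


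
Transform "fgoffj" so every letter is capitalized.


Input string: 'fgoffj'
Operation: convert each letter to uppercase
Mapping: 'f'->'F', 'g'->'G', 'o'->'O', 'f'->'F', 'f'->'F', 'j'->'J'
Result: FGOFFJ


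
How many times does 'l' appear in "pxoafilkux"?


Input string: 'pxoafilkux'
Target character: 'l'
Scan each position: s[6]='l'
Matches found at indices: 6
Total: 1


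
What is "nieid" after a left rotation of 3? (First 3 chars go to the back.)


Input: 'nieid', shift = 3
Operation: split at index 3 and swap parts
Front part s[0:3] = 'nie'
Back part s[3:] = 'id'
Rotated = back + front = 'id' + 'nie'
Result: idnie


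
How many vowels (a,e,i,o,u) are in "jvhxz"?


Input string: 'jvhxz'
Operation: count vowels (a, e, i, o, u)
Scan: s[0]='j', s[1]='v', s[2]='h', s[3]='x', s[4]='z'
Vowels found: 0
Result: 0


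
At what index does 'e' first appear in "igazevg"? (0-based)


Input string: 'igazevg'
Target: 'e'
Scanning left to right: s[0]='i', s[1]='g', s[2]='a', s[3]='z', s[4]='e'
First match at index: 4


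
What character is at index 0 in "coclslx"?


Input string: 'coclslx'
Operation: get character at index 0
Index mapping: s[0]='c'
Result: 'c'


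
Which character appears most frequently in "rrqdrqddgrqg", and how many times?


Input: 'rrqdrqddgrqg'
Operation: tally each character
Counts: 'd':3, 'g':2, 'q':3, 'r':4
Maximum: 'r' appears 4 times
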